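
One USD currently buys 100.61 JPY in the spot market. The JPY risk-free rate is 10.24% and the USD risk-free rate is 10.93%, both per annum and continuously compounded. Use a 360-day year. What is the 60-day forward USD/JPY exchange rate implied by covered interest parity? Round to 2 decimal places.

F = S·e^((r_JPY − r_USD)T) = 100.61 · e^((0.1024 − 0.1093) × 60/360)
= 100.61 · e^-0.001150 = 100.61 × 0.998851
F = 100.49 JPY per USD

100.49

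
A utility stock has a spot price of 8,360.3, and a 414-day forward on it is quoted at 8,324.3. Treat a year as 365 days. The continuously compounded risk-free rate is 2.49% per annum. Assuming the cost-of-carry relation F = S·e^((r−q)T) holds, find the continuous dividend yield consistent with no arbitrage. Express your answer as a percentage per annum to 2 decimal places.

From F = S·e^((r−q)T): (r − q) = ln(F/S)/T
ln(8324.3/8360.3) = ln(0.995694) = -0.004315
(r − q) = -0.004315 / (414/365) = -0.003804
q = r − ln(F/S)/T = 0.0249 + 0.003804 = 0.028704
q = 2.87%

2.87%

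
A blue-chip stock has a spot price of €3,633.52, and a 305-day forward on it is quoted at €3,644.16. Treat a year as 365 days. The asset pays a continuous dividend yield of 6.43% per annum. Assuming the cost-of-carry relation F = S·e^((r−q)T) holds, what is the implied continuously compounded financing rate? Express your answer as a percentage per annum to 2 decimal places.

6.78%

From F = S·e^((r−q)T): (r − q) = ln(F/S)/T
ln(3644.16/3633.52) = ln(1.002928) = 0.002924
(r − q) = 0.002924 / (305/365) = 0.003499
r = ln(F/S)/T + q = 0.003499 + 0.0643 = 0.067799
r = 6.78%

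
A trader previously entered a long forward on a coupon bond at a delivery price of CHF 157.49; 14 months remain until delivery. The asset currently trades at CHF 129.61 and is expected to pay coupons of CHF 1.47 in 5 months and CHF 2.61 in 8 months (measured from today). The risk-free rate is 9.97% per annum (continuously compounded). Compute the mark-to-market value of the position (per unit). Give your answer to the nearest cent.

-CHF 14.44

PV(remaining coupons) I = 1.47·e^(−0.0997·5/12) + 2.61·e^(−0.0997·8/12) = 3.8523
Current forward F = (S − I)·e^(rT) = (129.61 − 3.8523)·e^(0.0997·14/12) = 125.7577 × 1.123352 = 141.2702
Value (long) = (F − K)·e^(−rT) = (141.2702 − 157.49) × 0.890193 = -14.4388
Value = -CHF 14.44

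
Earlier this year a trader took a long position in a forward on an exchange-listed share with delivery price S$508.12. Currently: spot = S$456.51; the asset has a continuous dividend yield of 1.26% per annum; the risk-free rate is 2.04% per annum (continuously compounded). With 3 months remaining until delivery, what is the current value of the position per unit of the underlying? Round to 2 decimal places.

-S$50.46

Current fair forward for the remaining 3 months: F = S·e^((r − q)·T), (r − q) = 0.0204 − 0.0126 = 0.0078
F = 456.51 · e^(0.0078 × 3/12) = 456.51 × 1.001952 = 457.4011
Value of long forward = (F − K)·e^(−rT) = (457.4011 − 508.12) · e^(−0.0204·3/12)
= -50.7189 × 0.994913 = -50.46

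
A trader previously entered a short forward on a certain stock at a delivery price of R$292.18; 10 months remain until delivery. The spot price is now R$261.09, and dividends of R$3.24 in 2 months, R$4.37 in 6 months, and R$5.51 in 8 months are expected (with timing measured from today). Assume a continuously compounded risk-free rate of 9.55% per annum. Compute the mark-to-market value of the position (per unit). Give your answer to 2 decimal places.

PV(remaining dividends) I = 3.24·e^(−0.0955·2/12) + 4.37·e^(−0.0955·6/12) + 5.51·e^(−0.0955·8/12) = 12.5252
Current forward F = (S − I)·e^(rT) = (261.09 − 12.5252)·e^(0.0955·10/12) = 248.5648 × 1.082836 = 269.1549
Value (long) = (F − K)·e^(−rT) = (269.1549 − 292.18) × 0.923501 = -21.2637
Short position value = −(long value) = R$21.26

R$21.26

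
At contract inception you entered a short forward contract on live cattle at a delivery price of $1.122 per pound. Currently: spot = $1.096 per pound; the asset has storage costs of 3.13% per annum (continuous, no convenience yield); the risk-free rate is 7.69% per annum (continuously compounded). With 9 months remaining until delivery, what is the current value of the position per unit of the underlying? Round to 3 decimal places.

-$0.063 per pound

Current fair forward for the remaining 9 months: F = S·e^((r + u)·T), (r + u) = 0.0769 + 0.0313 = 0.1082
F = 1.096 · e^(0.1082 × 9/12) = 1.096 × 1.084534 = 1.1886
Value of long forward = (F − K)·e^(−rT) = (1.1886 − 1.122) · e^(−0.0769·9/12)
= 0.0666 × 0.943957 = 0.063
Short position value = −(long value) = -$0.063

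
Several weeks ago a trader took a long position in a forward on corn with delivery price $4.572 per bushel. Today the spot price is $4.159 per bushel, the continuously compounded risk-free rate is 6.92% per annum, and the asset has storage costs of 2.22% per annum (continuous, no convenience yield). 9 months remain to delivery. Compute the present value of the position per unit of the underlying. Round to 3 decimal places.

Current fair forward for the remaining 9 months: F = S·e^((r + u)·T), (r + u) = 0.0692 + 0.0222 = 0.0914
F = 4.159 · e^(0.0914 × 9/12) = 4.159 × 1.070954 = 4.4541
Value of long forward = (F − K)·e^(−rT) = (4.4541 − 4.572) · e^(−0.0692·9/12)
= -0.1179 × 0.949424 = -0.112

-$0.112 per bushel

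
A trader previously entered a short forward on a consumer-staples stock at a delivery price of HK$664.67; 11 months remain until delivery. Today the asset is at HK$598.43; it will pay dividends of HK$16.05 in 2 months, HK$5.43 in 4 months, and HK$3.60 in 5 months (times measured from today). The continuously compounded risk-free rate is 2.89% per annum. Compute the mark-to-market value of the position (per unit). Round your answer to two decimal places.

HK$73.77

PV(remaining dividends) I = 16.05·e^(−0.0289·2/12) + 5.43·e^(−0.0289·4/12) + 3.60·e^(−0.0289·5/12) = 24.9077
Current forward F = (S − I)·e^(rT) = (598.43 − 24.9077)·e^(0.0289·11/12) = 573.5223 × 1.026846 = 588.9191
Value (long) = (F − K)·e^(−rT) = (588.9191 − 664.67) × 0.973856 = -73.7705
Short position value = −(long value) = HK$73.77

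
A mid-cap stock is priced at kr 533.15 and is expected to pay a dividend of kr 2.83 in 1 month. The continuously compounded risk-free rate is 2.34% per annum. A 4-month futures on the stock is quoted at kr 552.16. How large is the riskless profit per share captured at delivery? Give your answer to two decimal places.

PV(dividends) I = 2.83·e^(−0.0234·1/12) = 2.8245
Fair futures F* = (S − I)·e^(rT) = (533.15 − 2.8245)·e^0.007800 = 530.3255 × 1.007830 = 534.4779
Market kr 552.16 > fair 534.4779: forward overpriced → cash-and-carry (borrow at r, buy the stock and collect the dividends, short the forward).
Profit at T = |F_mkt − F*| = |552.16 − 534.4779| = kr 17.68 per share

kr 17.68 per share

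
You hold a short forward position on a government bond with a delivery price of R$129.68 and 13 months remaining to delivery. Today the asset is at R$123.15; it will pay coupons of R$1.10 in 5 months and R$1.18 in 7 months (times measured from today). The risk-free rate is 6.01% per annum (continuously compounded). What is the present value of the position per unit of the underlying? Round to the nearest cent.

PV(remaining coupons) I = 1.10·e^(−0.0601·5/12) + 1.18·e^(−0.0601·7/12) = 2.2121
Current forward F = (S − I)·e^(rT) = (123.15 − 2.2121)·e^(0.0601·13/12) = 120.9379 × 1.067275 = 129.0740
Value (long) = (F − K)·e^(−rT) = (129.0740 − 129.68) × 0.936966 = -0.5678
Short position value = −(long value) = R$0.57

R$0.57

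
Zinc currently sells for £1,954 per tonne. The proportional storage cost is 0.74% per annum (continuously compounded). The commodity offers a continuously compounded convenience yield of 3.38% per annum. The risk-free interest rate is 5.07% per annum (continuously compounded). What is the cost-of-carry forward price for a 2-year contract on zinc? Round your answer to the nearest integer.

Net carry = r + u − y = 0.0507 + 0.0074 − 0.0338 = 0.0243
F = S·e^((r+u−y)T) = 1954 · e^(0.0243 × 2) = 1954 · e^0.048600
= 1954 × 1.049800 = £2,051 per tonne

£2,051 per tonne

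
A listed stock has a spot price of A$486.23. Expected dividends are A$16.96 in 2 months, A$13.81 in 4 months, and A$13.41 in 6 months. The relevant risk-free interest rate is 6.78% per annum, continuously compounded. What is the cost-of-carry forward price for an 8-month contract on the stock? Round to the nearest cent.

A$463.48

PV(dividends) I = 16.96·e^(−0.0678·2/12) + 13.81·e^(−0.0678·4/12) + 13.41·e^(−0.0678·6/12)
I = 16.7694 + 13.5014 + 12.9630 = 43.2338
F = (S − I)·e^(rT) = (486.23 − 43.2338) · e^(0.0678·8/12)
= 442.9962 · e^0.045200 = 442.9962 × 1.046237 = A$463.48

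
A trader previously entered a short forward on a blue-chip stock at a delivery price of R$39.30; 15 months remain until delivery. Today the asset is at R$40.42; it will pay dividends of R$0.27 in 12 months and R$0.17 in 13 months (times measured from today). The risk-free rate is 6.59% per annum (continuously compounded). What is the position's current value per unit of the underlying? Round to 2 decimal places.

PV(remaining dividends) I = 0.27·e^(−0.0659·12/12) + 0.17·e^(−0.0659·13/12) = 0.4111
Current forward F = (S − I)·e^(rT) = (40.42 − 0.4111)·e^(0.0659·15/12) = 40.0089 × 1.085863 = 43.4442
Value (long) = (F − K)·e^(−rT) = (43.4442 − 39.30) × 0.920927 = 3.8165
Short position value = −(long value) = -R$3.82

-R$3.82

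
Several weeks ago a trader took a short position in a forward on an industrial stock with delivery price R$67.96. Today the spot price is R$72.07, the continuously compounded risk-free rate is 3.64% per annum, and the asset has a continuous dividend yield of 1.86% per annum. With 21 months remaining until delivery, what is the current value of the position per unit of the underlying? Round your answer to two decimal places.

Current fair forward for the remaining 21 months: F = S·e^((r − q)·T), (r − q) = 0.0364 − 0.0186 = 0.0178
F = 72.07 · e^(0.0178 × 21/12) = 72.07 × 1.031640 = 74.3503
Value of long forward = (F − K)·e^(−rT) = (74.3503 − 67.96) · e^(−0.0364·21/12)
= 6.3903 × 0.938286 = 6.00
Short position value = −(long value) = -R$6.00

-R$6.00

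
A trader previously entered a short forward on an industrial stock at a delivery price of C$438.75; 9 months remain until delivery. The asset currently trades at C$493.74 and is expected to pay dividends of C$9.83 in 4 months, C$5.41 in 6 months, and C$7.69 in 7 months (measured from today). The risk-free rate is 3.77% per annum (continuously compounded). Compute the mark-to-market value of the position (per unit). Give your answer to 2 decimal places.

PV(remaining dividends) I = 9.83·e^(−0.0377·4/12) + 5.41·e^(−0.0377·6/12) + 7.69·e^(−0.0377·7/12) = 22.5389
Current forward F = (S − I)·e^(rT) = (493.74 − 22.5389)·e^(0.0377·9/12) = 471.2011 × 1.028679 = 484.7147
Value (long) = (F − K)·e^(−rT) = (484.7147 − 438.75) × 0.972121 = 44.6833
Short position value = −(long value) = -C$44.68

-C$44.68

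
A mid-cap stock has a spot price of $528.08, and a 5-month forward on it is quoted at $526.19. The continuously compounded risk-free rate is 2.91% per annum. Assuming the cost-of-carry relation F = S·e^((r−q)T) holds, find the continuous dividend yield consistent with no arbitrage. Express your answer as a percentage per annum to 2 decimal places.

From F = S·e^((r−q)T): (r − q) = ln(F/S)/T
ln(526.19/528.08) = ln(0.996421) = -0.003585
(r − q) = -0.003585 / (5/12) = -0.008604
q = r − ln(F/S)/T = 0.0291 + 0.008604 = 0.037704
q = 3.77%

3.77%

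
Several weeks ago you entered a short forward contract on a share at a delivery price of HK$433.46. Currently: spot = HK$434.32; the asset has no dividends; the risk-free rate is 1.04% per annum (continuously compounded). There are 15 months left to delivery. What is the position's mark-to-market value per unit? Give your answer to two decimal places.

-HK$6.46

Current fair forward for the remaining 15 months: F = S·e^(r·T), r = 0.0104
F = 434.32 · e^(0.0104 × 15/12) = 434.32 × 1.013085 = 440.0031
Value of long forward = (F − K)·e^(−rT) = (440.0031 − 433.46) · e^(−0.0104·15/12)
= 6.5431 × 0.987084 = 6.46
Short position value = −(long value) = -HK$6.46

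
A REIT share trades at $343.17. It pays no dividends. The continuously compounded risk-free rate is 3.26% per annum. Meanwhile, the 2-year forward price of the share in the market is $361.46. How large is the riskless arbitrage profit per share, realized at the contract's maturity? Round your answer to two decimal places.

Fair forward: F* = S·e^(carry·T), with carry = r = 0.0326
F* = 343.17 · e^(0.0326 × 2) = 343.17 · e^0.065200 = 343.17 × 1.067372 = $366.2900
Market $361.46 < fair $366.2900: forward underpriced → reverse cash-and-carry (short spot, go long the forward).
At maturity, profit = |F_mkt − F*| = |361.46 − 366.2900| = $4.83 per share

$4.83 per share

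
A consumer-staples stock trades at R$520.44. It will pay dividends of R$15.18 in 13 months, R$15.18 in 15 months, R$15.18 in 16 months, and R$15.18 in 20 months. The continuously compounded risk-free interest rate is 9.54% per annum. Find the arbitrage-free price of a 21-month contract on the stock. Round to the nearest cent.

R$551.81

PV(dividends) I = 15.18·e^(−0.0954·13/12) + 15.18·e^(−0.0954·15/12) + 15.18·e^(−0.0954·16/12) + 15.18·e^(−0.0954·20/12)
I = 13.6895 + 13.4736 + 13.3669 + 12.9485 = 53.4785
F = (S − I)·e^(rT) = (520.44 − 53.4785) · e^(0.0954·21/12)
= 466.9615 · e^0.166950 = 466.9615 × 1.181695 = R$551.81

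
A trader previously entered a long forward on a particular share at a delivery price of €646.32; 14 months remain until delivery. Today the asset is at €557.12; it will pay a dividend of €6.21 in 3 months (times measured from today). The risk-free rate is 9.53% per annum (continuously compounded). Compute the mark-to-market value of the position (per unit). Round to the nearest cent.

PV(remaining dividends) I = 6.21·e^(−0.0953·3/12) = 6.0638
Current forward F = (S − I)·e^(rT) = (557.12 − 6.0638)·e^(0.0953·14/12) = 551.0562 × 1.117600 = 615.8604
Value (long) = (F − K)·e^(−rT) = (615.8604 − 646.32) × 0.894775 = -27.2545
Value = -€27.25

-€27.25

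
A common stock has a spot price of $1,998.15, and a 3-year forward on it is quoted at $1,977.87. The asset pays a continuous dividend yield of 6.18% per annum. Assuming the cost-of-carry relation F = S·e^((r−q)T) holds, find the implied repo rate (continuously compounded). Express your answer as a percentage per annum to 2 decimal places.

From F = S·e^((r−q)T): (r − q) = ln(F/S)/T
ln(1977.87/1998.15) = ln(0.989851) = -0.010201
(r − q) = -0.010201 / (3) = -0.003400
r = ln(F/S)/T + q = -0.003400 + 0.0618 = 0.058400
r = 5.84%

5.84%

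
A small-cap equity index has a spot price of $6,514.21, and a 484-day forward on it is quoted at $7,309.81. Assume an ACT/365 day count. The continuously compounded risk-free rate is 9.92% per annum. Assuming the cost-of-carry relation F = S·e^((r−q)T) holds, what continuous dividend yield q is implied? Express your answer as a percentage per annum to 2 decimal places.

1.23%

From F = S·e^((r−q)T): (r − q) = ln(F/S)/T
ln(7309.81/6514.21) = ln(1.122133) = 0.115231
(r − q) = 0.115231 / (484/365) = 0.086899
q = r − ln(F/S)/T = 0.0992 − 0.086899 = 0.012301
q = 1.23%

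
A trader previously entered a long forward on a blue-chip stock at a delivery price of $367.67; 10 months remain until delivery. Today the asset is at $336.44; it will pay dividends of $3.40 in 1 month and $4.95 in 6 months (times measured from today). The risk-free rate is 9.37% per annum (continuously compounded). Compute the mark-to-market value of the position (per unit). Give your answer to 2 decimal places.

-$11.71

PV(remaining dividends) I = 3.40·e^(−0.0937·1/12) + 4.95·e^(−0.0937·6/12) = 8.0970
Current forward F = (S − I)·e^(rT) = (336.44 − 8.0970)·e^(0.0937·10/12) = 328.3430 × 1.081213 = 355.0087
Value (long) = (F − K)·e^(−rT) = (355.0087 − 367.67) × 0.924887 = -11.7103
Value = -$11.71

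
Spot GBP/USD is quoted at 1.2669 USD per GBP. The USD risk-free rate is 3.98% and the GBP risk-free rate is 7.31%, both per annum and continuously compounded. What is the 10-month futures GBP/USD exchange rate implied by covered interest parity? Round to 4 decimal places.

F = S·e^((r_USD − r_GBP)T) = 1.2669 · e^((0.0398 − 0.0731) × 10/12)
= 1.2669 · e^-0.027750 = 1.2669 × 0.972631
F = 1.2322 USD per GBP

1.2322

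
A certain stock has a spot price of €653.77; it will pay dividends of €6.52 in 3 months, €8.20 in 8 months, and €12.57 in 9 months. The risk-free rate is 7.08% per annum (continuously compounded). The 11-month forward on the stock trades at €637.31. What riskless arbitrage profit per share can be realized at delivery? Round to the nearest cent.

PV(dividends) I = 6.52·e^(−0.0708·3/12) + 8.20·e^(−0.0708·8/12) + 12.57·e^(−0.0708·9/12) = 26.1475
Fair forward F* = (S − I)·e^(rT) = (653.77 − 26.1475)·e^0.064900 = 627.6225 × 1.067052 = 669.7058
Market €637.31 < fair 669.7058: forward underpriced → reverse cash-and-carry (short the stock, invest proceeds at r, pay the dividends, go long the forward).
Profit at T = |F_mkt − F*| = |637.31 − 669.7058| = €32.40 per share

€32.40 per share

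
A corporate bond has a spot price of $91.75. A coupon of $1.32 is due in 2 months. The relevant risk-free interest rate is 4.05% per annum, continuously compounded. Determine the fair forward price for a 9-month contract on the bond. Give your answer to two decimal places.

$93.23

PV(coupons) I = 1.32·e^(−0.0405·2/12)
I = 1.3111
F = (S − I)·e^(rT) = (91.75 − 1.3111) · e^(0.0405·9/12)
= 90.4389 · e^0.030375 = 90.4389 × 1.030841 = $93.23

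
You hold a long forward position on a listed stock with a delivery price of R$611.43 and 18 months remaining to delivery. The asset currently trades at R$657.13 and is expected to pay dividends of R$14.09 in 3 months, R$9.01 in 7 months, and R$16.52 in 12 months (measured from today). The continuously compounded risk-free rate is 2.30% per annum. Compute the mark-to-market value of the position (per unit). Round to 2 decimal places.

R$27.39

PV(remaining dividends) I = 14.09·e^(−0.0230·3/12) + 9.01·e^(−0.0230·7/12) + 16.52·e^(−0.0230·12/12) = 39.0435
Current forward F = (S − I)·e^(rT) = (657.13 − 39.0435)·e^(0.0230·18/12) = 618.0865 × 1.035102 = 639.7826
Value (long) = (F − K)·e^(−rT) = (639.7826 − 611.43) × 0.966088 = 27.3911
Value = R$27.39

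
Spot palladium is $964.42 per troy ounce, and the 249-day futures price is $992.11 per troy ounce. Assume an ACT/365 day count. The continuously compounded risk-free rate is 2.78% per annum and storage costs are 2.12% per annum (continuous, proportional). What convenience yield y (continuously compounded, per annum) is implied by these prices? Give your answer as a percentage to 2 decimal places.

0.75%

F = S·e^((r+u−y)T) ⇒ (r+u−y) = ln(F/S)/T
ln(992.11/964.42) = 0.028307; /T ⇒ 0.041494
y = r + u − ln(F/S)/T = 0.0278 + 0.0212 − 0.041494 = 0.007506
y = 0.75%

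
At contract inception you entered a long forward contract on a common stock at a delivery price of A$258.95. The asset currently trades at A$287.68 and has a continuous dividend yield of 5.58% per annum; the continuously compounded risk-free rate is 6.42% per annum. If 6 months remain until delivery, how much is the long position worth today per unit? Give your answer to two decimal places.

Current fair forward for the remaining 6 months: F = S·e^((r − q)·T), (r − q) = 0.0642 − 0.0558 = 0.0084
F = 287.68 · e^(0.0084 × 6/12) = 287.68 × 1.004209 = 288.8908
Value of long forward = (F − K)·e^(−rT) = (288.8908 − 258.95) · e^(−0.0642·6/12)
= 29.9408 × 0.968410 = 28.99

A$28.99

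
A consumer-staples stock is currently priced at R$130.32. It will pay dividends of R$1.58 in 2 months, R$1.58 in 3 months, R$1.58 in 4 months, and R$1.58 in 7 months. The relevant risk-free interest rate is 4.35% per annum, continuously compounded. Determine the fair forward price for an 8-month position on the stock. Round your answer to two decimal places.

R$127.74

PV(dividends) I = 1.58·e^(−0.0435·2/12) + 1.58·e^(−0.0435·3/12) + 1.58·e^(−0.0435·4/12) + 1.58·e^(−0.0435·7/12)
I = 1.5686 + 1.5629 + 1.5573 + 1.5404 = 6.2292
F = (S − I)·e^(rT) = (130.32 − 6.2292) · e^(0.0435·8/12)
= 124.0908 · e^0.029000 = 124.0908 × 1.029425 = R$127.74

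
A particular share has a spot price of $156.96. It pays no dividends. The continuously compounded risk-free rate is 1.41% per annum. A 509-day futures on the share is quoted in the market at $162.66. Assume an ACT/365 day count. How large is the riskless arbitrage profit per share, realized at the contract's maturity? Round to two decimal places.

Fair futures: F* = S·e^(carry·T), with carry = r = 0.0141
F* = 156.96 · e^(0.0141 × 509/365) = 156.96 · e^0.019663 = 156.96 × 1.019858 = $160.0769
Market $162.66 > fair $160.0769: forward overpriced → cash-and-carry (buy spot, short the forward).
At maturity, profit = |F_mkt − F*| = |162.66 − 160.0769| = $2.58 per share

$2.58 per share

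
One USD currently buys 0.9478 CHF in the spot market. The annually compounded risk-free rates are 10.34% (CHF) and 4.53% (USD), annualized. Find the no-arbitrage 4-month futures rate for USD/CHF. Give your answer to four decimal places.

0.9650

By covered interest parity, F = S · (1+r_CHF)^T / (1+r_USD)^T
= 0.9478 × 1.033343 / 1.014878 = 0.9478 × 1.018194
F = 0.9650 CHF per USD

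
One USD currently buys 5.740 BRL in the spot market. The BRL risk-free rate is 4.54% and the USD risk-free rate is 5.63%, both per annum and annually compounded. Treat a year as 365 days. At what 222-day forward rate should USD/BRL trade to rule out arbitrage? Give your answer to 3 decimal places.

By covered interest parity, F = S · (1+r_BRL)^T / (1+r_USD)^T
= 5.740 × 1.027373 / 1.033875 = 5.740 × 0.993711
F = 5.704 BRL per USD

5.704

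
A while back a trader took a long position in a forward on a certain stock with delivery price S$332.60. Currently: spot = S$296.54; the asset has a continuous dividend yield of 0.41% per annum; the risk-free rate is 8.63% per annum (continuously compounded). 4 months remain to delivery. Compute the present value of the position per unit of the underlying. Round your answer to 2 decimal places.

-S$27.03

Current fair forward for the remaining 4 months: F = S·e^((r − q)·T), (r − q) = 0.0863 − 0.0041 = 0.0822
F = 296.54 · e^(0.0822 × 4/12) = 296.54 × 1.027779 = 304.7776
Value of long forward = (F − K)·e^(−rT) = (304.7776 − 332.60) · e^(−0.0863·4/12)
= -27.8224 × 0.971643 = -27.03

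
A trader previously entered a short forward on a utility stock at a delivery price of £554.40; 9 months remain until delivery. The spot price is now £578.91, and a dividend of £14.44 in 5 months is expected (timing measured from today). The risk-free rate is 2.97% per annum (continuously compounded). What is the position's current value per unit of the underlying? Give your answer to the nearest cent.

-£22.46

PV(remaining dividends) I = 14.44·e^(−0.0297·5/12) = 14.2624
Current forward F = (S − I)·e^(rT) = (578.91 − 14.2624)·e^(0.0297·9/12) = 564.6476 × 1.022525 = 577.3663
Value (long) = (F − K)·e^(−rT) = (577.3663 − 554.40) × 0.977971 = 22.4604
Short position value = −(long value) = -£22.46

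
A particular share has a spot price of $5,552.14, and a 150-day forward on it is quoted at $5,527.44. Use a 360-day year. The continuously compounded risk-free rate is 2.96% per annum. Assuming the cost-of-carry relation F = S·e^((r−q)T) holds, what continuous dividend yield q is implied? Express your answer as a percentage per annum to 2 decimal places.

4.03%

From F = S·e^((r−q)T): (r − q) = ln(F/S)/T
ln(5527.44/5552.14) = ln(0.995551) = -0.004459
(r − q) = -0.004459 / (150/360) = -0.010702
q = r − ln(F/S)/T = 0.0296 + 0.010702 = 0.040302
q = 4.03%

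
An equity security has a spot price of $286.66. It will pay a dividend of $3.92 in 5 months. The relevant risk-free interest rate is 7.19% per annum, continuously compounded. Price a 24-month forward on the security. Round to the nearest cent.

PV(dividends) I = 3.92·e^(−0.0719·5/12)
I = 3.8043
F = (S − I)·e^(rT) = (286.66 − 3.8043) · e^(0.0719·24/12)
= 282.8557 · e^0.143800 = 282.8557 × 1.154653 = $326.60

$326.60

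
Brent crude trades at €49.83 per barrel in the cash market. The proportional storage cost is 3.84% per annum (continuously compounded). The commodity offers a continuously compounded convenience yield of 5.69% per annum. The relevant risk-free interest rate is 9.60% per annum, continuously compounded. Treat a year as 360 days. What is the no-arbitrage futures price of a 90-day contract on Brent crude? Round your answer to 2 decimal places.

Net carry = r + u − y = 0.0960 + 0.0384 − 0.0569 = 0.0775
F = S·e^((r+u−y)T) = 49.83 · e^(0.0775 × 90/360) = 49.83 · e^0.019375
= 49.83 × 1.019564 = €50.80 per barrel

€50.80 per barrel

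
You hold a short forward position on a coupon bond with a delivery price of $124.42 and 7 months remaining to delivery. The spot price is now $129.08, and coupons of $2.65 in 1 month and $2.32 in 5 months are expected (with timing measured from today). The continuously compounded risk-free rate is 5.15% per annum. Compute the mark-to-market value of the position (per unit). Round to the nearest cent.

PV(remaining coupons) I = 2.65·e^(−0.0515·1/12) + 2.32·e^(−0.0515·5/12) = 4.9094
Current forward F = (S − I)·e^(rT) = (129.08 − 4.9094)·e^(0.0515·7/12) = 124.1706 × 1.030497 = 127.9574
Value (long) = (F − K)·e^(−rT) = (127.9574 − 124.42) × 0.970405 = 3.4327
Short position value = −(long value) = -$3.43

-$3.43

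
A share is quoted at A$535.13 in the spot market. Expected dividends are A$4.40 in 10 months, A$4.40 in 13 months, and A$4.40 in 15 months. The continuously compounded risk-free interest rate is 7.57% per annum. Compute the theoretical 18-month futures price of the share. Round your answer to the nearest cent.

A$585.83

PV(dividends) I = 4.40·e^(−0.0757·10/12) + 4.40·e^(−0.0757·13/12) + 4.40·e^(−0.0757·15/12)
I = 4.1310 + 4.0536 + 4.0027 = 12.1873
F = (S − I)·e^(rT) = (535.13 − 12.1873) · e^(0.0757·18/12)
= 522.9427 · e^0.113550 = 522.9427 × 1.120248 = A$585.83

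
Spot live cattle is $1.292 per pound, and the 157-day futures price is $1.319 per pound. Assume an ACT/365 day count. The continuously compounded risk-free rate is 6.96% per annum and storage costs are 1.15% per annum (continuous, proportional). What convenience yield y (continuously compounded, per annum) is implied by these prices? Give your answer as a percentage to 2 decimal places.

F = S·e^((r+u−y)T) ⇒ (r+u−y) = ln(F/S)/T
ln(1.319/1.292) = 0.020682; /T ⇒ 0.048082
y = r + u − ln(F/S)/T = 0.0696 + 0.0115 − 0.048082 = 0.033018
y = 3.30%

3.30%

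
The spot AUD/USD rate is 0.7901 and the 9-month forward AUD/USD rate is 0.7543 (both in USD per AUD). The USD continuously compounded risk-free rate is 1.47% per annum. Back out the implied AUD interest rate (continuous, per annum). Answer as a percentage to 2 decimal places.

7.65%

F = S·e^((r_USD − r_AUD)T) ⇒ r_AUD = r_USD − ln(F/S)/T
ln(0.7543/0.7901) = -0.046369; /(9/12) = -0.061825
r_AUD = 0.0147 + 0.061825 = 0.076525
r_AUD = 7.65%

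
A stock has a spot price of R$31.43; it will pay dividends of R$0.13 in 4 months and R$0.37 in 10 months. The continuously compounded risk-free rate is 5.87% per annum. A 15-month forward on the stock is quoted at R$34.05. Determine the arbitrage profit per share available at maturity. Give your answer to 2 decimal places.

R$0.74 per share

PV(dividends) I = 0.13·e^(−0.0587·4/12) + 0.37·e^(−0.0587·10/12) = 0.4798
Fair forward F* = (S − I)·e^(rT) = (31.43 − 0.4798)·e^0.073375 = 30.9502 × 1.076134 = 33.3066
Market R$34.05 > fair 33.3066: forward overpriced → cash-and-carry (borrow at r, buy the stock and collect the dividends, short the forward).
Profit at T = |F_mkt − F*| = |34.05 − 33.3066| = R$0.74 per share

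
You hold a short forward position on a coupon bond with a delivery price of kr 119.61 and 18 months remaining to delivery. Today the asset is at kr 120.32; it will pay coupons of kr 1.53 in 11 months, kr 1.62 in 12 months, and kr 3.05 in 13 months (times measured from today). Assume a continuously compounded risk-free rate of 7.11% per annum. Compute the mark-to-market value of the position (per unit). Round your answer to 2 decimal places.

-kr 7.04

PV(remaining coupons) I = 1.53·e^(−0.0711·11/12) + 1.62·e^(−0.0711·12/12) + 3.05·e^(−0.0711·13/12) = 5.7662
Current forward F = (S − I)·e^(rT) = (120.32 − 5.7662)·e^(0.0711·18/12) = 114.5538 × 1.112545 = 127.4463
Value (long) = (F − K)·e^(−rT) = (127.4463 − 119.61) × 0.898840 = 7.0436
Short position value = −(long value) = -kr 7.04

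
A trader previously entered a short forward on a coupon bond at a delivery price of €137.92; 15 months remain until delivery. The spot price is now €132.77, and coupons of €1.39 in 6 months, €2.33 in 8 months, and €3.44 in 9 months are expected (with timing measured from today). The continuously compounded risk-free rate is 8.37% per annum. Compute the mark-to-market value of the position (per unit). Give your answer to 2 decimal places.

PV(remaining coupons) I = 1.39·e^(−0.0837·6/12) + 2.33·e^(−0.0837·8/12) + 3.44·e^(−0.0837·9/12) = 6.7673
Current forward F = (S − I)·e^(rT) = (132.77 − 6.7673)·e^(0.0837·15/12) = 126.0027 × 1.110294 = 139.9000
Value (long) = (F − K)·e^(−rT) = (139.9000 − 137.92) × 0.900662 = 1.7833
Short position value = −(long value) = -€1.78

-€1.78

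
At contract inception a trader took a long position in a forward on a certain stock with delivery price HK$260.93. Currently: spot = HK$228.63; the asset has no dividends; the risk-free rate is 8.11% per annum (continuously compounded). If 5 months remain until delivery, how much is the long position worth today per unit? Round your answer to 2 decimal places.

-HK$23.63

Current fair forward for the remaining 5 months: F = S·e^(r·T), r = 0.0811
F = 228.63 · e^(0.0811 × 5/12) = 228.63 × 1.034369 = 236.4878
Value of long forward = (F − K)·e^(−rT) = (236.4878 − 260.93) · e^(−0.0811·5/12)
= -24.4422 × 0.966773 = -23.63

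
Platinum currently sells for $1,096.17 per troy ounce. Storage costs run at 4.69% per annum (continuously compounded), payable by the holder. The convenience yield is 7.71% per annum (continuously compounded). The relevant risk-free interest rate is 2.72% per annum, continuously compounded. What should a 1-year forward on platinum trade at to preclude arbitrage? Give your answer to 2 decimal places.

$1,092.89 per troy ounce

Net carry = r + u − y = 0.0272 + 0.0469 − 0.0771 = -0.0030
F = S·e^((r+u−y)T) = 1096.17 · e^(-0.0030 × 1) = 1096.17 · e^-0.00300000
= 1096.17 × 0.99700450 = $1,092.89 per troy ounce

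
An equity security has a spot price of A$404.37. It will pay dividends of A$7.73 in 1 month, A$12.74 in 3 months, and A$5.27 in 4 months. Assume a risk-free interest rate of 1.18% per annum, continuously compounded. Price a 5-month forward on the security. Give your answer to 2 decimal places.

PV(dividends) I = 7.73·e^(−0.0118·1/12) + 12.74·e^(−0.0118·3/12) + 5.27·e^(−0.0118·4/12)
I = 7.7224 + 12.7025 + 5.2493 = 25.6742
F = (S − I)·e^(rT) = (404.37 − 25.6742) · e^(0.0118·5/12)
= 378.6958 · e^0.004917 = 378.6958 × 1.004929 = A$380.56

A$380.56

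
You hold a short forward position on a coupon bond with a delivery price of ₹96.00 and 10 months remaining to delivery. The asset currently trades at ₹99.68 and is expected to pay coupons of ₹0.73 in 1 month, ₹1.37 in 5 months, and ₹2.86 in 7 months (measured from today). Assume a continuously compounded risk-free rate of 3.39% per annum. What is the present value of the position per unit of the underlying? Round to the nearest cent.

PV(remaining coupons) I = 0.73·e^(−0.0339·1/12) + 1.37·e^(−0.0339·5/12) + 2.86·e^(−0.0339·7/12) = 4.8827
Current forward F = (S − I)·e^(rT) = (99.68 − 4.8827)·e^(0.0339·10/12) = 94.7973 × 1.028653 = 97.5135
Value (long) = (F − K)·e^(−rT) = (97.5135 − 96.00) × 0.972145 = 1.4713
Short position value = −(long value) = -₹1.47

-₹1.47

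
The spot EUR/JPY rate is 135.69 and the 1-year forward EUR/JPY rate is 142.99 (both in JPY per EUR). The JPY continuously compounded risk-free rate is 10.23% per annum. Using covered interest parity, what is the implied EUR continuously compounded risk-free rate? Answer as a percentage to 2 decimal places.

F = S·e^((r_JPY − r_EUR)T) ⇒ r_EUR = r_JPY − ln(F/S)/T
ln(142.99/135.69) = 0.052402; /(1) = 0.052402
r_EUR = 0.1023 − 0.052402 = 0.049898
r_EUR = 4.99%

4.99%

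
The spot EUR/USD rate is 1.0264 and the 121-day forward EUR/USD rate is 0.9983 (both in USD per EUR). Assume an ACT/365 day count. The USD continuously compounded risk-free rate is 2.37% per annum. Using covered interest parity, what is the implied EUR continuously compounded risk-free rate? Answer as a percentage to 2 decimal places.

10.74%

F = S·e^((r_USD − r_EUR)T) ⇒ r_EUR = r_USD − ln(F/S)/T
ln(0.9983/1.0264) = -0.027759; /(121/365) = -0.083736
r_EUR = 0.0237 + 0.083736 = 0.107436
r_EUR = 10.74%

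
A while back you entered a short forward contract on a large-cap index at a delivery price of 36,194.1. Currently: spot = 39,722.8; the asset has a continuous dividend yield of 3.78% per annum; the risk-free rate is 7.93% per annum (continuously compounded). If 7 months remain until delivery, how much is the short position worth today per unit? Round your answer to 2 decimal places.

Current fair forward for the remaining 7 months: F = S·e^((r − q)·T), (r − q) = 0.0793 − 0.0378 = 0.0415
F = 39722.8 · e^(0.0415 × 7/12) = 39722.8 × 1.02450373 = 40696.1568
Value of long forward = (F − K)·e^(−rT) = (40696.1568 − 36194.1) · e^(−0.0793·7/12)
= 4502.0568 × 0.95479527 = 4298.54
Short position value = −(long value) = -4298.54

-4298.54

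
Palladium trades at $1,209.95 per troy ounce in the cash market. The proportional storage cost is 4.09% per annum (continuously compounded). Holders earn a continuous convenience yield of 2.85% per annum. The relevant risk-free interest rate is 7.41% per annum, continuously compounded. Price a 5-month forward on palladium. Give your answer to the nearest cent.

$1,254.35 per troy ounce

Net carry = r + u − y = 0.0741 + 0.0409 − 0.0285 = 0.0865
F = S·e^((r+u−y)T) = 1209.95 · e^(0.0865 × 5/12) = 1209.95 · e^0.03604167
= 1209.95 × 1.03669904 = $1,254.35 per troy ounce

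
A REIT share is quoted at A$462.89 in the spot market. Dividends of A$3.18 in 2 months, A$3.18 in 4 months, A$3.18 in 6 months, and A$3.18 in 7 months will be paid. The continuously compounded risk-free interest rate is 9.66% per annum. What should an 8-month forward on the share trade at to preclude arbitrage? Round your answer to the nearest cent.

PV(dividends) I = 3.18·e^(−0.0966·2/12) + 3.18·e^(−0.0966·4/12) + 3.18·e^(−0.0966·6/12) + 3.18·e^(−0.0966·7/12)
I = 3.1292 + 3.0792 + 3.0301 + 3.0058 = 12.2443
F = (S − I)·e^(rT) = (462.89 − 12.2443) · e^(0.0966·8/12)
= 450.6457 · e^0.064400 = 450.6457 × 1.066519 = A$480.62

A$480.62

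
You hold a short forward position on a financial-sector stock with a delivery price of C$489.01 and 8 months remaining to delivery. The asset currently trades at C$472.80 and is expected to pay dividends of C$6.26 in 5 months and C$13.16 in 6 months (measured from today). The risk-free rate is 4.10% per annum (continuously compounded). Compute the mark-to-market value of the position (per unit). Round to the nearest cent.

C$22.07

PV(remaining dividends) I = 6.26·e^(−0.0410·5/12) + 13.16·e^(−0.0410·6/12) = 19.0469
Current forward F = (S − I)·e^(rT) = (472.80 − 19.0469)·e^(0.0410·8/12) = 453.7531 × 1.027710 = 466.3266
Value (long) = (F − K)·e^(−rT) = (466.3266 − 489.01) × 0.973037 = -22.0718
Short position value = −(long value) = C$22.07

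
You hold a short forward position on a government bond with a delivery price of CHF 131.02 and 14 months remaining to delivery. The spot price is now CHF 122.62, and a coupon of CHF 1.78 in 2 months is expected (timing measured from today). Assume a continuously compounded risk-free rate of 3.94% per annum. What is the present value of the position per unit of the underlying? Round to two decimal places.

PV(remaining coupons) I = 1.78·e^(−0.0394·2/12) = 1.7683
Current forward F = (S − I)·e^(rT) = (122.62 − 1.7683)·e^(0.0394·14/12) = 120.8517 × 1.047040 = 126.5366
Value (long) = (F − K)·e^(−rT) = (126.5366 − 131.02) × 0.955074 = -4.2820
Short position value = −(long value) = CHF 4.28

CHF 4.28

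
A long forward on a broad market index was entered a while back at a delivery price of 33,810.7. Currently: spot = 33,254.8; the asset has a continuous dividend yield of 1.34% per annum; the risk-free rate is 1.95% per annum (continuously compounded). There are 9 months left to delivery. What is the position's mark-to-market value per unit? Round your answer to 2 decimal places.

-397.55

Current fair forward for the remaining 9 months: F = S·e^((r − q)·T), (r − q) = 0.0195 − 0.0134 = 0.0061
F = 33254.8 · e^(0.0061 × 9/12) = 33254.8 × 1.00458548 = 33407.2892
Value of long forward = (F − K)·e^(−rT) = (33407.2892 − 33810.7) · e^(−0.0195·9/12)
= -403.4108 × 0.98548143 = -397.55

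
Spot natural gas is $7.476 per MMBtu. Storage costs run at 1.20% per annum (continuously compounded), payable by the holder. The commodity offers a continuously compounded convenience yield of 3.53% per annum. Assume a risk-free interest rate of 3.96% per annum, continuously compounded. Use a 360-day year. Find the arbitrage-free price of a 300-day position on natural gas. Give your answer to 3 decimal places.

$7.578 per MMBtu

Net carry = r + u − y = 0.0396 + 0.0120 − 0.0353 = 0.0163
F = S·e^((r+u−y)T) = 7.476 · e^(0.0163 × 300/360) = 7.476 · e^0.013583
= 7.476 × 1.013676 = $7.578 per MMBtu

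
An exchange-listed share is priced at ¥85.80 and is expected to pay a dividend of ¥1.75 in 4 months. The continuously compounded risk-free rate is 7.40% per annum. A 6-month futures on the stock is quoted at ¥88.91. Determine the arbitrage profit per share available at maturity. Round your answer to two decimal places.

¥1.65 per share

PV(dividends) I = 1.75·e^(−0.0740·4/12) = 1.7074
Fair futures F* = (S − I)·e^(rT) = (85.80 − 1.7074)·e^0.037000 = 84.0926 × 1.037693 = 87.2623
Market ¥88.91 > fair 87.2623: forward overpriced → cash-and-carry (borrow at r, buy the stock and collect the dividends, short the forward).
Profit at T = |F_mkt − F*| = |88.91 − 87.2623| = ¥1.65 per share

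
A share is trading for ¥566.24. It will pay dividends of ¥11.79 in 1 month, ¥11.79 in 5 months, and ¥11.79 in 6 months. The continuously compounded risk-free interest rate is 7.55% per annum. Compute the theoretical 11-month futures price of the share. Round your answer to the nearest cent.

¥569.85

PV(dividends) I = 11.79·e^(−0.0755·1/12) + 11.79·e^(−0.0755·5/12) + 11.79·e^(−0.0755·6/12)
I = 11.7161 + 11.4249 + 11.3532 = 34.4942
F = (S − I)·e^(rT) = (566.24 − 34.4942) · e^(0.0755·11/12)
= 531.7458 · e^0.069208 = 531.7458 × 1.071659 = ¥569.85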